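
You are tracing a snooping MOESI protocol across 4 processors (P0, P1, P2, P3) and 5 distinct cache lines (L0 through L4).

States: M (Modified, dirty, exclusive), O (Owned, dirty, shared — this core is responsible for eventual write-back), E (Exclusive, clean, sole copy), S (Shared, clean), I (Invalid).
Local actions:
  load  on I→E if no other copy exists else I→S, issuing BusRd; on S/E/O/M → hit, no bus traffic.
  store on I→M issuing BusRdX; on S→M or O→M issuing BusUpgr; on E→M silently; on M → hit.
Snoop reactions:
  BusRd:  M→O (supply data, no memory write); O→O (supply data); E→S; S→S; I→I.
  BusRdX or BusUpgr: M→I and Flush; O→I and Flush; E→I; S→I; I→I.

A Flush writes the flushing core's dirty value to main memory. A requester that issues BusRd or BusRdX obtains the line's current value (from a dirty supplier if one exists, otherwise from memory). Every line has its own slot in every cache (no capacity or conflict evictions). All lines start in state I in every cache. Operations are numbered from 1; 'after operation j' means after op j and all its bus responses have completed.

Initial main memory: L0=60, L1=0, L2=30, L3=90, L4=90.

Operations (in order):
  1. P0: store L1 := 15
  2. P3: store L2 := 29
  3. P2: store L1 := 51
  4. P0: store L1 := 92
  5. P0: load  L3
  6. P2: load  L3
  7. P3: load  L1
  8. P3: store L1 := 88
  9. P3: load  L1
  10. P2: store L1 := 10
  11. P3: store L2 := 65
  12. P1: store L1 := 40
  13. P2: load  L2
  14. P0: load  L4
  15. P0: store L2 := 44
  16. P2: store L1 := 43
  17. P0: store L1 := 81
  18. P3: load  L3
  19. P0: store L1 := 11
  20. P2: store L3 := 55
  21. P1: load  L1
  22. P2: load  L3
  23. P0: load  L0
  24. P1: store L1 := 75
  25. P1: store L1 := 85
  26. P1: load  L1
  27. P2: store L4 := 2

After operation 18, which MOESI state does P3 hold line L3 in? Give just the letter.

state = S

step 1: P0: store L1 := 15  ⟶  MIII  (L1)  txn=BusRdX  M[L1]=0
step 2: P3: store L2 := 29  ⟶  IIIM  (L2)  txn=BusRdX  M[L2]=30
step 3: P2: store L1 := 51  ⟶  IIMI  (L1)  txn=BusRdX+Flush  M[L1]=15
step 4: P0: store L1 := 92  ⟶  MIII  (L1)  txn=BusRdX+Flush  M[L1]=51
step 5: P0: load  L3  ⟶  EIII  (L3)  txn=BusRd  M[L3]=90
step 6: P2: load  L3  ⟶  SISI  (L3)  txn=BusRd  M[L3]=90
step 7: P3: load  L1  ⟶  OIIS  (L1)  txn=BusRd  M[L1]=51
step 8: P3: store L1 := 88  ⟶  IIIM  (L1)  txn=BusUpgr+Flush  M[L1]=92
step 9: P3: load  L1  ⟶  IIIM  (L1)  txn=∅  M[L1]=92
step 10: P2: store L1 := 10  ⟶  IIMI  (L1)  txn=BusRdX+Flush  M[L1]=88
step 11: P3: store L2 := 65  ⟶  IIIM  (L2)  txn=∅  M[L2]=30
step 12: P1: store L1 := 40  ⟶  IMII  (L1)  txn=BusRdX+Flush  M[L1]=10
step 13: P2: load  L2  ⟶  IISO  (L2)  txn=BusRd  M[L2]=30
step 14: P0: load  L4  ⟶  EIII  (L4)  txn=BusRd  M[L4]=90
step 15: P0: store L2 := 44  ⟶  MIII  (L2)  txn=BusRdX+Flush  M[L2]=65
step 16: P2: store L1 := 43  ⟶  IIMI  (L1)  txn=BusRdX+Flush  M[L1]=40
step 17: P0: store L1 := 81  ⟶  MIII  (L1)  txn=BusRdX+Flush  M[L1]=43
step 18: P3: load  L3  ⟶  SISS  (L3)  txn=BusRd  M[L3]=90
step 19: P0: store L1 := 11  ⟶  MIII  (L1)  txn=∅  M[L1]=43
step 20: P2: store L3 := 55  ⟶  IIMI  (L3)  txn=BusUpgr  M[L3]=90
step 21: P1: load  L1  ⟶  OSII  (L1)  txn=BusRd  M[L1]=43
step 22: P2: load  L3  ⟶  IIMI  (L3)  txn=∅  M[L3]=90
step 23: P0: load  L0  ⟶  EIII  (L0)  txn=BusRd  M[L0]=60
step 24: P1: store L1 := 75  ⟶  IMII  (L1)  txn=BusUpgr+Flush  M[L1]=11
step 25: P1: store L1 := 85  ⟶  IMII  (L1)  txn=∅  M[L1]=11
step 26: P1: load  L1  ⟶  IMII  (L1)  txn=∅  M[L1]=11
step 27: P2: store L4 := 2  ⟶  IIMI  (L4)  txn=BusRdX  M[L4]=90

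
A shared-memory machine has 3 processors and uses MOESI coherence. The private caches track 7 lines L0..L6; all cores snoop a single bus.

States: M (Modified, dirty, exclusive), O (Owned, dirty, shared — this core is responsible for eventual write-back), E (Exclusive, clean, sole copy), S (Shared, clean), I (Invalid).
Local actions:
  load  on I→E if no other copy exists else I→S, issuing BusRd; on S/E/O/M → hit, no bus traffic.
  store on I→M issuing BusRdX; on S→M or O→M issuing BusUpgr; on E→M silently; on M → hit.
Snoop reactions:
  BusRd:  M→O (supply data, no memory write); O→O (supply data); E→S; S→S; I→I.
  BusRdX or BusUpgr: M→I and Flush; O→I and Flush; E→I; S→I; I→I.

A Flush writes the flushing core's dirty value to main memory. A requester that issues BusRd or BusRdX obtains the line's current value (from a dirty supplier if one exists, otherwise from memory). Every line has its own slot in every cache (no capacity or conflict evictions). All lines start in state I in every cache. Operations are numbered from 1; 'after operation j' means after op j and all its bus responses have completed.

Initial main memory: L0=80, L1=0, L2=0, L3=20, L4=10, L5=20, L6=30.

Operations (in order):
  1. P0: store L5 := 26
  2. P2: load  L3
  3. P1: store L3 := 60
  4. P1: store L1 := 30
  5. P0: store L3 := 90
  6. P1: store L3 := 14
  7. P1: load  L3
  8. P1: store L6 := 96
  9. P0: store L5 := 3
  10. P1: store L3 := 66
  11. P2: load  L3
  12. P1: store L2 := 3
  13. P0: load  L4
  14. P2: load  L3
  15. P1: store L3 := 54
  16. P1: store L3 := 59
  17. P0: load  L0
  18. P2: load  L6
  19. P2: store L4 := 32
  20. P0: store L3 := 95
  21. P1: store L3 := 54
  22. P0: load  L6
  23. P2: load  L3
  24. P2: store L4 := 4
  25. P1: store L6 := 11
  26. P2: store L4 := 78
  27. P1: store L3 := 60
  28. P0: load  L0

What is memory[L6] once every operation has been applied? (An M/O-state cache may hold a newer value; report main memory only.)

step 1: P0: store L5 := 26  ⟶  MII  (L5)  txn=BusRdX  M[L5]=20
step 2: P2: load  L3  ⟶  IIE  (L3)  txn=BusRd  M[L3]=20
step 3: P1: store L3 := 60  ⟶  IMI  (L3)  txn=BusRdX  M[L3]=20
step 4: P1: store L1 := 30  ⟶  IMI  (L1)  txn=BusRdX  M[L1]=0
step 5: P0: store L3 := 90  ⟶  MII  (L3)  txn=BusRdX+Flush  M[L3]=60
step 6: P1: store L3 := 14  ⟶  IMI  (L3)  txn=BusRdX+Flush  M[L3]=90
step 7: P1: load  L3  ⟶  IMI  (L3)  txn=∅  M[L3]=90
step 8: P1: store L6 := 96  ⟶  IMI  (L6)  txn=BusRdX  M[L6]=30
step 9: P0: store L5 := 3  ⟶  MII  (L5)  txn=∅  M[L5]=20
step 10: P1: store L3 := 66  ⟶  IMI  (L3)  txn=∅  M[L3]=90
step 11: P2: load  L3  ⟶  IOS  (L3)  txn=BusRd  M[L3]=90
step 12: P1: store L2 := 3  ⟶  IMI  (L2)  txn=BusRdX  M[L2]=0
step 13: P0: load  L4  ⟶  EII  (L4)  txn=BusRd  M[L4]=10
step 14: P2: load  L3  ⟶  IOS  (L3)  txn=∅  M[L3]=90
step 15: P1: store L3 := 54  ⟶  IMI  (L3)  txn=BusUpgr  M[L3]=90
step 16: P1: store L3 := 59  ⟶  IMI  (L3)  txn=∅  M[L3]=90
step 17: P0: load  L0  ⟶  EII  (L0)  txn=BusRd  M[L0]=80
step 18: P2: load  L6  ⟶  IOS  (L6)  txn=BusRd  M[L6]=30
step 19: P2: store L4 := 32  ⟶  IIM  (L4)  txn=BusRdX  M[L4]=10
step 20: P0: store L3 := 95  ⟶  MII  (L3)  txn=BusRdX+Flush  M[L3]=59
step 21: P1: store L3 := 54  ⟶  IMI  (L3)  txn=BusRdX+Flush  M[L3]=95
step 22: P0: load  L6  ⟶  SOS  (L6)  txn=BusRd  M[L6]=30
step 23: P2: load  L3  ⟶  IOS  (L3)  txn=BusRd  M[L3]=95
step 24: P2: store L4 := 4  ⟶  IIM  (L4)  txn=∅  M[L4]=10
step 25: P1: store L6 := 11  ⟶  IMI  (L6)  txn=BusUpgr  M[L6]=30
step 26: P2: store L4 := 78  ⟶  IIM  (L4)  txn=∅  M[L4]=10
step 27: P1: store L3 := 60  ⟶  IMI  (L3)  txn=BusUpgr  M[L3]=95
step 28: P0: load  L0  ⟶  EII  (L0)  txn=∅  M[L0]=80

memory[L6] = 30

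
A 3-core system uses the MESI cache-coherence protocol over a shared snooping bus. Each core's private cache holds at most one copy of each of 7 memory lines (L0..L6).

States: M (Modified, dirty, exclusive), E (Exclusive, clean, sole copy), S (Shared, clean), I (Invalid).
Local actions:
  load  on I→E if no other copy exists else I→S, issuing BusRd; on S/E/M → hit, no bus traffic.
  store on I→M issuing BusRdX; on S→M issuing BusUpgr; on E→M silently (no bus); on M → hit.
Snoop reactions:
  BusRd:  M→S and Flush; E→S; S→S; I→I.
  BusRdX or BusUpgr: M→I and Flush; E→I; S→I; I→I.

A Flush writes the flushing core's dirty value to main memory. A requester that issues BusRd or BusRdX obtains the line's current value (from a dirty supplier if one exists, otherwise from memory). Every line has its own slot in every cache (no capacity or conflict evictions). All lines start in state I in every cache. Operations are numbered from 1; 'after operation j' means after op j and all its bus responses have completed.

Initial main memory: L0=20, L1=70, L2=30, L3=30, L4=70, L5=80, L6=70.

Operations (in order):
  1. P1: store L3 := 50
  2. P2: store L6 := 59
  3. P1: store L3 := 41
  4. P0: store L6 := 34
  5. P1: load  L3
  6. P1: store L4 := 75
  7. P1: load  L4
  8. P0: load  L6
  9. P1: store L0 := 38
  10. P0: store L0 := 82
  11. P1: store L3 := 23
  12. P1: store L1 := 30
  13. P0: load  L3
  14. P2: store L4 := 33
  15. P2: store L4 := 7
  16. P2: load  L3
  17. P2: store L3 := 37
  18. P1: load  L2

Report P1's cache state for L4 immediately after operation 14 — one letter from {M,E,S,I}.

state = I

step 1: P1: store L3 := 50  ⟶  IMI  (L3)  txn=BusRdX  M[L3]=30
step 2: P2: store L6 := 59  ⟶  IIM  (L6)  txn=BusRdX  M[L6]=70
step 3: P1: store L3 := 41  ⟶  IMI  (L3)  txn=∅  M[L3]=30
step 4: P0: store L6 := 34  ⟶  MII  (L6)  txn=BusRdX+Flush  M[L6]=59
step 5: P1: load  L3  ⟶  IMI  (L3)  txn=∅  M[L3]=30
step 6: P1: store L4 := 75  ⟶  IMI  (L4)  txn=BusRdX  M[L4]=70
step 7: P1: load  L4  ⟶  IMI  (L4)  txn=∅  M[L4]=70
step 8: P0: load  L6  ⟶  MII  (L6)  txn=∅  M[L6]=59
step 9: P1: store L0 := 38  ⟶  IMI  (L0)  txn=BusRdX  M[L0]=20
step 10: P0: store L0 := 82  ⟶  MII  (L0)  txn=BusRdX+Flush  M[L0]=38
step 11: P1: store L3 := 23  ⟶  IMI  (L3)  txn=∅  M[L3]=30
step 12: P1: store L1 := 30  ⟶  IMI  (L1)  txn=BusRdX  M[L1]=70
step 13: P0: load  L3  ⟶  SSI  (L3)  txn=BusRd+Flush  M[L3]=23
step 14: P2: store L4 := 33  ⟶  IIM  (L4)  txn=BusRdX+Flush  M[L4]=75
step 15: P2: store L4 := 7  ⟶  IIM  (L4)  txn=∅  M[L4]=75
step 16: P2: load  L3  ⟶  SSS  (L3)  txn=BusRd  M[L3]=23
step 17: P2: store L3 := 37  ⟶  IIM  (L3)  txn=BusUpgr  M[L3]=23
step 18: P1: load  L2  ⟶  IEI  (L2)  txn=BusRd  M[L2]=30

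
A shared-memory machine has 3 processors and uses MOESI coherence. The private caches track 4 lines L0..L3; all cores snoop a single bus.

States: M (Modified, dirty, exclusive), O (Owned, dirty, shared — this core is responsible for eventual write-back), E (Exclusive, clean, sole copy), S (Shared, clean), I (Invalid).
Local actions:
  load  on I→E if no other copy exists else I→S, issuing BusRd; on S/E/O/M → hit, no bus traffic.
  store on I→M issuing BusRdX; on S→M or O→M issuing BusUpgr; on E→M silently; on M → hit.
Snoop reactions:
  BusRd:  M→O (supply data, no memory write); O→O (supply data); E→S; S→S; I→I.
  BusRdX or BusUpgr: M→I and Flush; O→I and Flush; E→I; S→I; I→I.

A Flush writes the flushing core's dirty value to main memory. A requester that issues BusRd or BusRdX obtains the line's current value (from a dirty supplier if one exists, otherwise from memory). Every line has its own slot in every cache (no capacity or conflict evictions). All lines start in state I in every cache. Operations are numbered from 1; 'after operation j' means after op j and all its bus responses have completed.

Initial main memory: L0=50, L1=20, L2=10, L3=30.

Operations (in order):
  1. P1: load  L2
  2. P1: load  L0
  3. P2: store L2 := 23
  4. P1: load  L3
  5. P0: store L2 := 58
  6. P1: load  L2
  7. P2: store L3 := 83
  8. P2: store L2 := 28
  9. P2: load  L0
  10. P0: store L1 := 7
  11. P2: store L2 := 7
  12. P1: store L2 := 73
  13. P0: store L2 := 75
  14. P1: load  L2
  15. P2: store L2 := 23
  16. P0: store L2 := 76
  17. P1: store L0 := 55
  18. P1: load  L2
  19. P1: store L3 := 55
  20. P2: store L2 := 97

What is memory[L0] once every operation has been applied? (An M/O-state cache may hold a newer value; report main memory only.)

  op1 P1: load  L2 → I/E/I on L2; bus BusRd; mem=10
  op2 P1: load  L0 → I/E/I on L0; bus BusRd; mem=50
  op3 P2: store L2 := 23 → I/I/M on L2; bus BusRdX; mem=10
  op4 P1: load  L3 → I/E/I on L3; bus BusRd; mem=30
  op5 P0: store L2 := 58 → M/I/I on L2; bus BusRdX Flush; mem=23
  op6 P1: load  L2 → O/S/I on L2; bus BusRd; mem=23
  op7 P2: store L3 := 83 → I/I/M on L3; bus BusRdX; mem=30
  op8 P2: store L2 := 28 → I/I/M on L2; bus BusRdX Flush; mem=58
  op9 P2: load  L0 → I/S/S on L0; bus BusRd; mem=50
  op10 P0: store L1 := 7 → M/I/I on L1; bus BusRdX; mem=20
  op11 P2: store L2 := 7 → I/I/M on L2; bus (none); mem=58
  op12 P1: store L2 := 73 → I/M/I on L2; bus BusRdX Flush; mem=7
  op13 P0: store L2 := 75 → M/I/I on L2; bus BusRdX Flush; mem=73
  op14 P1: load  L2 → O/S/I on L2; bus BusRd; mem=73
  op15 P2: store L2 := 23 → I/I/M on L2; bus BusRdX Flush; mem=75
  op16 P0: store L2 := 76 → M/I/I on L2; bus BusRdX Flush; mem=23
  op17 P1: store L0 := 55 → I/M/I on L0; bus BusUpgr; mem=50
  op18 P1: load  L2 → O/S/I on L2; bus BusRd; mem=23
  op19 P1: store L3 := 55 → I/M/I on L3; bus BusRdX Flush; mem=83
  op20 P2: store L2 := 97 → I/I/M on L2; bus BusRdX Flush; mem=76

memory[L0] = 50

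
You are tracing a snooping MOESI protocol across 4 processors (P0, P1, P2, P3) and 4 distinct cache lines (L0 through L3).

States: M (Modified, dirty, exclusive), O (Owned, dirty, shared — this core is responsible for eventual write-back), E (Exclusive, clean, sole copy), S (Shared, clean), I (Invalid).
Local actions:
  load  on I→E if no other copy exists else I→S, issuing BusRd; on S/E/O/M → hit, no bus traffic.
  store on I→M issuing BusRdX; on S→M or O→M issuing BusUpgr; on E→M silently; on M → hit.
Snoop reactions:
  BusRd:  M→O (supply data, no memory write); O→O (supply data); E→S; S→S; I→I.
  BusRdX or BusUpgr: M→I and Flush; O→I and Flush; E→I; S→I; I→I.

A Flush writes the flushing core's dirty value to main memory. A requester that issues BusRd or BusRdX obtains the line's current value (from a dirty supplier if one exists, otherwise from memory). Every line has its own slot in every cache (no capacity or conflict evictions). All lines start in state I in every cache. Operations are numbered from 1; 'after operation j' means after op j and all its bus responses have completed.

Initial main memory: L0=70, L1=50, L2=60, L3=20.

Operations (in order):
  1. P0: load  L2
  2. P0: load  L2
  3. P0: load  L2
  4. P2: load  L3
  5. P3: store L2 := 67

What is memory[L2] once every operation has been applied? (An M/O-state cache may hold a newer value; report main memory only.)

memory[L2] = 60

step 1: P0: load  L2  ⟶  EIII  (L2)  txn=BusRd  M[L2]=60
step 2: P0: load  L2  ⟶  EIII  (L2)  txn=∅  M[L2]=60
step 3: P0: load  L2  ⟶  EIII  (L2)  txn=∅  M[L2]=60
step 4: P2: load  L3  ⟶  IIEI  (L3)  txn=BusRd  M[L3]=20
step 5: P3: store L2 := 67  ⟶  IIIM  (L2)  txn=BusRdX  M[L2]=60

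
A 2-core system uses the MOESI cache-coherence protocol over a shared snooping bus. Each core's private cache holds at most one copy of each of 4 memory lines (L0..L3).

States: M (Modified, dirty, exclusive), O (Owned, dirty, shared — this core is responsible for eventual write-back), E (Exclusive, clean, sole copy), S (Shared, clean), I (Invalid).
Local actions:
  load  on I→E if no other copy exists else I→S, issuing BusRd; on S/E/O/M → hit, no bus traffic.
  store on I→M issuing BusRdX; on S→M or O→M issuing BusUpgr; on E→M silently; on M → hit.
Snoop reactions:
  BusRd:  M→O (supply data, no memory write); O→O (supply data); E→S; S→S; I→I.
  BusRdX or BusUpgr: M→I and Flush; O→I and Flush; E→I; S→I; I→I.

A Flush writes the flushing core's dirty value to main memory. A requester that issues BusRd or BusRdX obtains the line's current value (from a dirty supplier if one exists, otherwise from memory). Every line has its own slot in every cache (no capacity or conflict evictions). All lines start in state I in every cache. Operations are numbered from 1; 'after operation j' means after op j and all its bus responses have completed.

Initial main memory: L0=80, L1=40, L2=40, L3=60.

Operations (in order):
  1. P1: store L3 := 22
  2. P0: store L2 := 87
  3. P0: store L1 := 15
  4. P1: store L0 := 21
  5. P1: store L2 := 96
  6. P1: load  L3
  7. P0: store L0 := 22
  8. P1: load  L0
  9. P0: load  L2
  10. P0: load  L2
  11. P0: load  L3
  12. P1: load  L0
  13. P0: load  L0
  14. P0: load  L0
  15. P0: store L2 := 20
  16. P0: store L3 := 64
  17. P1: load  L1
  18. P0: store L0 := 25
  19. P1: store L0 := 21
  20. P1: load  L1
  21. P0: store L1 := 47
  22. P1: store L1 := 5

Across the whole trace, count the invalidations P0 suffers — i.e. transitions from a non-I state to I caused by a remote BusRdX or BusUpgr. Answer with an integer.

invalidations = 3

step 1: P1: store L3 := 22  ⟶  IM  (L3)  txn=BusRdX  M[L3]=60
step 2: P0: store L2 := 87  ⟶  MI  (L2)  txn=BusRdX  M[L2]=40
step 3: P0: store L1 := 15  ⟶  MI  (L1)  txn=BusRdX  M[L1]=40
step 4: P1: store L0 := 21  ⟶  IM  (L0)  txn=BusRdX  M[L0]=80
step 5: P1: store L2 := 96  ⟶  IM  (L2)  txn=BusRdX+Flush  M[L2]=87
step 6: P1: load  L3  ⟶  IM  (L3)  txn=∅  M[L3]=60
step 7: P0: store L0 := 22  ⟶  MI  (L0)  txn=BusRdX+Flush  M[L0]=21
step 8: P1: load  L0  ⟶  OS  (L0)  txn=BusRd  M[L0]=21
step 9: P0: load  L2  ⟶  SO  (L2)  txn=BusRd  M[L2]=87
step 10: P0: load  L2  ⟶  SO  (L2)  txn=∅  M[L2]=87
step 11: P0: load  L3  ⟶  SO  (L3)  txn=BusRd  M[L3]=60
step 12: P1: load  L0  ⟶  OS  (L0)  txn=∅  M[L0]=21
step 13: P0: load  L0  ⟶  OS  (L0)  txn=∅  M[L0]=21
step 14: P0: load  L0  ⟶  OS  (L0)  txn=∅  M[L0]=21
step 15: P0: store L2 := 20  ⟶  MI  (L2)  txn=BusUpgr+Flush  M[L2]=96
step 16: P0: store L3 := 64  ⟶  MI  (L3)  txn=BusUpgr+Flush  M[L3]=22
step 17: P1: load  L1  ⟶  OS  (L1)  txn=BusRd  M[L1]=40
step 18: P0: store L0 := 25  ⟶  MI  (L0)  txn=BusUpgr  M[L0]=21
step 19: P1: store L0 := 21  ⟶  IM  (L0)  txn=BusRdX+Flush  M[L0]=25
step 20: P1: load  L1  ⟶  OS  (L1)  txn=∅  M[L1]=40
step 21: P0: store L1 := 47  ⟶  MI  (L1)  txn=BusUpgr  M[L1]=40
step 22: P1: store L1 := 5  ⟶  IM  (L1)  txn=BusRdX+Flush  M[L1]=47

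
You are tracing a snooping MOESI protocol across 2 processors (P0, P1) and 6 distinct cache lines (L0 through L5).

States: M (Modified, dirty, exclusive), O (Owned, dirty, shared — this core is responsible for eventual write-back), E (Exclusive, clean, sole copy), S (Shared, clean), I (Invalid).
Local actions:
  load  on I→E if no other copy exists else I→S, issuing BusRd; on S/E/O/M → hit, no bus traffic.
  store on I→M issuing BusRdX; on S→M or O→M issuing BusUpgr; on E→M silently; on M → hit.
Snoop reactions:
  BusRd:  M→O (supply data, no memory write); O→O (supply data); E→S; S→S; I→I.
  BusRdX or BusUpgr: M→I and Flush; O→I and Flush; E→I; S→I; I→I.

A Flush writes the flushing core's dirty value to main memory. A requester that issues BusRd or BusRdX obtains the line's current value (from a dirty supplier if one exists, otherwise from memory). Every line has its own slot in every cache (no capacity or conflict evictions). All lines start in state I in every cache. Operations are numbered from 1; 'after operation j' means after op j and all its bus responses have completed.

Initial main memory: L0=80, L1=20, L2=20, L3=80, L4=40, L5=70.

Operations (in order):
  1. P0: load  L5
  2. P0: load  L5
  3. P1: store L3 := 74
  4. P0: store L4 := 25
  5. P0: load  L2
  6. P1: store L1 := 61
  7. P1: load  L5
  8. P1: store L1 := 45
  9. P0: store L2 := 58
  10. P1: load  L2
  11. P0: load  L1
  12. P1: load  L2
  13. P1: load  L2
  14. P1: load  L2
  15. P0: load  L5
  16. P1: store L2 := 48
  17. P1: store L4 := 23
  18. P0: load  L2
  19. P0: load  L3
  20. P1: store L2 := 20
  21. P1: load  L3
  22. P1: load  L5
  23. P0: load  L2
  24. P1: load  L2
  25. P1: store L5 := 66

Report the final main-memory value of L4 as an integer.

memory[L4] = 25

[1] P0: load  L5 | P0:E(70), P1:I | bus: BusRd
[2] P0: load  L5 | P0:E(70), P1:I | bus: none
[3] P1: store L3 := 74 | P0:I, P1:M(74) | bus: BusRdX
[4] P0: store L4 := 25 | P0:M(25), P1:I | bus: BusRdX
[5] P0: load  L2 | P0:E(20), P1:I | bus: BusRd
[6] P1: store L1 := 61 | P0:I, P1:M(61) | bus: BusRdX
[7] P1: load  L5 | P0:S(70), P1:S(70) | bus: BusRd
[8] P1: store L1 := 45 | P0:I, P1:M(45) | bus: none
[9] P0: store L2 := 58 | P0:M(58), P1:I | bus: none
[10] P1: load  L2 | P0:O(58), P1:S(58) | bus: BusRd
[11] P0: load  L1 | P0:S(45), P1:O(45) | bus: BusRd
[12] P1: load  L2 | P0:O(58), P1:S(58) | bus: none
[13] P1: load  L2 | P0:O(58), P1:S(58) | bus: none
[14] P1: load  L2 | P0:O(58), P1:S(58) | bus: none
[15] P0: load  L5 | P0:S(70), P1:S(70) | bus: none
[16] P1: store L2 := 48 | P0:I, P1:M(48) | bus: BusUpgr,Flush
[17] P1: store L4 := 23 | P0:I, P1:M(23) | bus: BusRdX,Flush
[18] P0: load  L2 | P0:S(48), P1:O(48) | bus: BusRd
[19] P0: load  L3 | P0:S(74), P1:O(74) | bus: BusRd
[20] P1: store L2 := 20 | P0:I, P1:M(20) | bus: BusUpgr
[21] P1: load  L3 | P0:S(74), P1:O(74) | bus: none
[22] P1: load  L5 | P0:S(70), P1:S(70) | bus: none
[23] P0: load  L2 | P0:S(20), P1:O(20) | bus: BusRd
[24] P1: load  L2 | P0:S(20), P1:O(20) | bus: none
[25] P1: store L5 := 66 | P0:I, P1:M(66) | bus: BusUpgr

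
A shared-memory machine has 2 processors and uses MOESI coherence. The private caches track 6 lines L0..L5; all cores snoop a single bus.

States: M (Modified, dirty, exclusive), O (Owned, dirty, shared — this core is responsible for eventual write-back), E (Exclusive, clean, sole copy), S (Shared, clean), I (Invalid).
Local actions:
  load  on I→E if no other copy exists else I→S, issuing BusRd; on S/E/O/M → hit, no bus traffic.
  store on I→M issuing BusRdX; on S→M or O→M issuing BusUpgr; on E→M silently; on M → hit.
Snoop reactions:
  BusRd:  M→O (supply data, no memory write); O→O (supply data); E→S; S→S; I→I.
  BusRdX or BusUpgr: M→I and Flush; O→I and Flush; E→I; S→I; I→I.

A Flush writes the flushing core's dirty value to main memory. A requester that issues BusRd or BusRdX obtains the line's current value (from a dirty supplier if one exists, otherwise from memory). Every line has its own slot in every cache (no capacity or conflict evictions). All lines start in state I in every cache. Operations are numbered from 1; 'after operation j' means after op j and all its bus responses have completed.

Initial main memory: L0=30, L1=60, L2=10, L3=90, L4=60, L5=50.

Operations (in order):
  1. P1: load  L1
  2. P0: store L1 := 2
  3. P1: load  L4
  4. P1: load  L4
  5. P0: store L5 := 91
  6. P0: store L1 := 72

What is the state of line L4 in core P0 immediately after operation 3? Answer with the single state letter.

  op1 P1: load  L1 → I/E on L1; bus BusRd; mem=60
  op2 P0: store L1 := 2 → M/I on L1; bus BusRdX; mem=60
  op3 P1: load  L4 → I/E on L4; bus BusRd; mem=60
  op4 P1: load  L4 → I/E on L4; bus (none); mem=60
  op5 P0: store L5 := 91 → M/I on L5; bus BusRdX; mem=50
  op6 P0: store L1 := 72 → M/I on L1; bus (none); mem=60

state = I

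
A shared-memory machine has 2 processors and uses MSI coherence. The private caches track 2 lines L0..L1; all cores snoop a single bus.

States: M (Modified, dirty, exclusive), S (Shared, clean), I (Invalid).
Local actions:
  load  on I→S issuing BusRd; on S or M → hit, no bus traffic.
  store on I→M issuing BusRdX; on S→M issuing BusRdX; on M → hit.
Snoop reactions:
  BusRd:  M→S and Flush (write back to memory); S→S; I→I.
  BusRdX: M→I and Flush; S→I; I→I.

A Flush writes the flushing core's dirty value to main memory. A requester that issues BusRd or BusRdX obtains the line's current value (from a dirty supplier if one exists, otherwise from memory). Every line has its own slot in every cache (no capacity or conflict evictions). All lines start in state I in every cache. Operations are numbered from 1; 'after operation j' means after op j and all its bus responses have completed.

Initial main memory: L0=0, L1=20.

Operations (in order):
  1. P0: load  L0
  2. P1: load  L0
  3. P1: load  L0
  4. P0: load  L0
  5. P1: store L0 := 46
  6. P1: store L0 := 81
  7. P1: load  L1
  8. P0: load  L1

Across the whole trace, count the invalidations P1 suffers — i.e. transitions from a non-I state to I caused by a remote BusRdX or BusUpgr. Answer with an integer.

invalidations = 0

  op1 P0: load  L0 → S/I on L0; bus BusRd; mem=0
  op2 P1: load  L0 → S/S on L0; bus BusRd; mem=0
  op3 P1: load  L0 → S/S on L0; bus (none); mem=0
  op4 P0: load  L0 → S/S on L0; bus (none); mem=0
  op5 P1: store L0 := 46 → I/M on L0; bus BusRdX; mem=0
  op6 P1: store L0 := 81 → I/M on L0; bus (none); mem=0
  op7 P1: load  L1 → I/S on L1; bus BusRd; mem=20
  op8 P0: load  L1 → S/S on L1; bus BusRd; mem=20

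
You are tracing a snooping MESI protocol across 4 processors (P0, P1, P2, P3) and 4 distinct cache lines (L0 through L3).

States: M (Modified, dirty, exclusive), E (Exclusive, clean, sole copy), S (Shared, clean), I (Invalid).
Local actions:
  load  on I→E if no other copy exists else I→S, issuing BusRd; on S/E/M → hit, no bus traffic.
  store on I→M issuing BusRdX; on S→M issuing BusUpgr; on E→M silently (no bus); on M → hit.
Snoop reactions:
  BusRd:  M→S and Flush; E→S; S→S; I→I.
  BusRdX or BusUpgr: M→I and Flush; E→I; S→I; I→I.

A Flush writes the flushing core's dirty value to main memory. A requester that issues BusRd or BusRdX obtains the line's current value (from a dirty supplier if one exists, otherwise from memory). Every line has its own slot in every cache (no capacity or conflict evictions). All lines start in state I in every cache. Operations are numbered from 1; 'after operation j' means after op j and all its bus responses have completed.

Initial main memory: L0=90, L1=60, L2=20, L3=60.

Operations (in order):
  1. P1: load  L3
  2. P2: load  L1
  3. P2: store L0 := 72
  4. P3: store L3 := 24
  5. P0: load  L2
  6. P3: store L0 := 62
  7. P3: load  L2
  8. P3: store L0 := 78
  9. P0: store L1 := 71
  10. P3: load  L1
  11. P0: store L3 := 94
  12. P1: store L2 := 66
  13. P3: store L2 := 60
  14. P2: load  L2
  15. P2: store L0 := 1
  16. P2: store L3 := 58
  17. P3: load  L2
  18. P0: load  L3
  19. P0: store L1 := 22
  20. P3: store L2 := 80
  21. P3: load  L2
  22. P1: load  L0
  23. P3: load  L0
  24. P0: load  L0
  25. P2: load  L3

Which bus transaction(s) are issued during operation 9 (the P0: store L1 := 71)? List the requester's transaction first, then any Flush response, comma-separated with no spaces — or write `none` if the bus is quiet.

bus = BusRdX

  op1 P1: load  L3 → I/E/I/I on L3; bus BusRd; mem=60
  op2 P2: load  L1 → I/I/E/I on L1; bus BusRd; mem=60
  op3 P2: store L0 := 72 → I/I/M/I on L0; bus BusRdX; mem=90
  op4 P3: store L3 := 24 → I/I/I/M on L3; bus BusRdX; mem=60
  op5 P0: load  L2 → E/I/I/I on L2; bus BusRd; mem=20
  op6 P3: store L0 := 62 → I/I/I/M on L0; bus BusRdX Flush; mem=72
  op7 P3: load  L2 → S/I/I/S on L2; bus BusRd; mem=20
  op8 P3: store L0 := 78 → I/I/I/M on L0; bus (none); mem=72
  op9 P0: store L1 := 71 → M/I/I/I on L1; bus BusRdX; mem=60
  op10 P3: load  L1 → S/I/I/S on L1; bus BusRd Flush; mem=71
  op11 P0: store L3 := 94 → M/I/I/I on L3; bus BusRdX Flush; mem=24
  op12 P1: store L2 := 66 → I/M/I/I on L2; bus BusRdX; mem=20
  op13 P3: store L2 := 60 → I/I/I/M on L2; bus BusRdX Flush; mem=66
  op14 P2: load  L2 → I/I/S/S on L2; bus BusRd Flush; mem=60
  op15 P2: store L0 := 1 → I/I/M/I on L0; bus BusRdX Flush; mem=78
  op16 P2: store L3 := 58 → I/I/M/I on L3; bus BusRdX Flush; mem=94
  op17 P3: load  L2 → I/I/S/S on L2; bus (none); mem=60
  op18 P0: load  L3 → S/I/S/I on L3; bus BusRd Flush; mem=58
  op19 P0: store L1 := 22 → M/I/I/I on L1; bus BusUpgr; mem=71
  op20 P3: store L2 := 80 → I/I/I/M on L2; bus BusUpgr; mem=60
  op21 P3: load  L2 → I/I/I/M on L2; bus (none); mem=60
  op22 P1: load  L0 → I/S/S/I on L0; bus BusRd Flush; mem=1
  op23 P3: load  L0 → I/S/S/S on L0; bus BusRd; mem=1
  op24 P0: load  L0 → S/S/S/S on L0; bus BusRd; mem=1
  op25 P2: load  L3 → S/I/S/I on L3; bus (none); mem=58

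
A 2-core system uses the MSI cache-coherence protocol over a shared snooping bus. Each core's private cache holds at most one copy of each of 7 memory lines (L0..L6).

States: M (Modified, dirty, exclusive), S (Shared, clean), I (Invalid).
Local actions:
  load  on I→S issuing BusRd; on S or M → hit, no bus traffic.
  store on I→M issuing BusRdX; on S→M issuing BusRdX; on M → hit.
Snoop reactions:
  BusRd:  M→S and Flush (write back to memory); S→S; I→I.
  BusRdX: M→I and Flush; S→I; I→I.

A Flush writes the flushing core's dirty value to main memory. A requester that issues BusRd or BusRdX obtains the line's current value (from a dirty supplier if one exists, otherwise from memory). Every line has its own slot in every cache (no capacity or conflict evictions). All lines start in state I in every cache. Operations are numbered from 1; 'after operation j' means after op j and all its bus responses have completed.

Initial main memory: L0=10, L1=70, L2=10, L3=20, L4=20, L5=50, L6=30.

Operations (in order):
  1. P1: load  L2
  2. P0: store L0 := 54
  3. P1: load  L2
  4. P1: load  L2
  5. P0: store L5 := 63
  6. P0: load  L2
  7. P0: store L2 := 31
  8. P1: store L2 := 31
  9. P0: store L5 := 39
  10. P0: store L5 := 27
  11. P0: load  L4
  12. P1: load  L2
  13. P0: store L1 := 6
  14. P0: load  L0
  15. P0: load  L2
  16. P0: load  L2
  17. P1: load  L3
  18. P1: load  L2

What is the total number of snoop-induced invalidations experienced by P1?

step 1: P1: load  L2  ⟶  IS  (L2)  txn=BusRd  M[L2]=10
step 2: P0: store L0 := 54  ⟶  MI  (L0)  txn=BusRdX  M[L0]=10
step 3: P1: load  L2  ⟶  IS  (L2)  txn=∅  M[L2]=10
step 4: P1: load  L2  ⟶  IS  (L2)  txn=∅  M[L2]=10
step 5: P0: store L5 := 63  ⟶  MI  (L5)  txn=BusRdX  M[L5]=50
step 6: P0: load  L2  ⟶  SS  (L2)  txn=BusRd  M[L2]=10
step 7: P0: store L2 := 31  ⟶  MI  (L2)  txn=BusRdX  M[L2]=10
step 8: P1: store L2 := 31  ⟶  IM  (L2)  txn=BusRdX+Flush  M[L2]=31
step 9: P0: store L5 := 39  ⟶  MI  (L5)  txn=∅  M[L5]=50
step 10: P0: store L5 := 27  ⟶  MI  (L5)  txn=∅  M[L5]=50
step 11: P0: load  L4  ⟶  SI  (L4)  txn=BusRd  M[L4]=20
step 12: P1: load  L2  ⟶  IM  (L2)  txn=∅  M[L2]=31
step 13: P0: store L1 := 6  ⟶  MI  (L1)  txn=BusRdX  M[L1]=70
step 14: P0: load  L0  ⟶  MI  (L0)  txn=∅  M[L0]=10
step 15: P0: load  L2  ⟶  SS  (L2)  txn=BusRd+Flush  M[L2]=31
step 16: P0: load  L2  ⟶  SS  (L2)  txn=∅  M[L2]=31
step 17: P1: load  L3  ⟶  IS  (L3)  txn=BusRd  M[L3]=20
step 18: P1: load  L2  ⟶  SS  (L2)  txn=∅  M[L2]=31

invalidations = 1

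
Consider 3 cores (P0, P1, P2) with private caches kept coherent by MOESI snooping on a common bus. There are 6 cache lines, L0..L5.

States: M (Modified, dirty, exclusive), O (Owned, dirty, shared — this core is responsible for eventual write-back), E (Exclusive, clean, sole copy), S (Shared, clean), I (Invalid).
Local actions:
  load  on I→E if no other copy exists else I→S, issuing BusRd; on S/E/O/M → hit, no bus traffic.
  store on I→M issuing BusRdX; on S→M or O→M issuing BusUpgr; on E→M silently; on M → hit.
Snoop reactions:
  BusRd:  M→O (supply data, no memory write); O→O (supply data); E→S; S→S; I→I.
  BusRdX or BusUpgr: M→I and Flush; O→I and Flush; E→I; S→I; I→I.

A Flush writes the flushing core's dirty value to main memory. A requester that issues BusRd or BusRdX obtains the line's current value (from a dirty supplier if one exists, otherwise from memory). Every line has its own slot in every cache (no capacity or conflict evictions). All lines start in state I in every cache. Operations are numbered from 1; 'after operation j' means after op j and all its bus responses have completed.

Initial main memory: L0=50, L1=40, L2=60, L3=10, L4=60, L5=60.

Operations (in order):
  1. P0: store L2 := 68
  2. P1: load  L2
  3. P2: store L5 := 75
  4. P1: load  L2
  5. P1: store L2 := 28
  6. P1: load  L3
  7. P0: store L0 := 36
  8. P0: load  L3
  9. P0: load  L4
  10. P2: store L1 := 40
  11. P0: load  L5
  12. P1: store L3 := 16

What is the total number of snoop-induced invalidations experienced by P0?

[1] P0: store L2 := 68 | P0:M(68), P1:I, P2:I | bus: BusRdX
[2] P1: load  L2 | P0:O(68), P1:S(68), P2:I | bus: BusRd
[3] P2: store L5 := 75 | P0:I, P1:I, P2:M(75) | bus: BusRdX
[4] P1: load  L2 | P0:O(68), P1:S(68), P2:I | bus: none
[5] P1: store L2 := 28 | P0:I, P1:M(28), P2:I | bus: BusUpgr,Flush
[6] P1: load  L3 | P0:I, P1:E(10), P2:I | bus: BusRd
[7] P0: store L0 := 36 | P0:M(36), P1:I, P2:I | bus: BusRdX
[8] P0: load  L3 | P0:S(10), P1:S(10), P2:I | bus: BusRd
[9] P0: load  L4 | P0:E(60), P1:I, P2:I | bus: BusRd
[10] P2: store L1 := 40 | P0:I, P1:I, P2:M(40) | bus: BusRdX
[11] P0: load  L5 | P0:S(75), P1:I, P2:O(75) | bus: BusRd
[12] P1: store L3 := 16 | P0:I, P1:M(16), P2:I | bus: BusUpgr

invalidations = 2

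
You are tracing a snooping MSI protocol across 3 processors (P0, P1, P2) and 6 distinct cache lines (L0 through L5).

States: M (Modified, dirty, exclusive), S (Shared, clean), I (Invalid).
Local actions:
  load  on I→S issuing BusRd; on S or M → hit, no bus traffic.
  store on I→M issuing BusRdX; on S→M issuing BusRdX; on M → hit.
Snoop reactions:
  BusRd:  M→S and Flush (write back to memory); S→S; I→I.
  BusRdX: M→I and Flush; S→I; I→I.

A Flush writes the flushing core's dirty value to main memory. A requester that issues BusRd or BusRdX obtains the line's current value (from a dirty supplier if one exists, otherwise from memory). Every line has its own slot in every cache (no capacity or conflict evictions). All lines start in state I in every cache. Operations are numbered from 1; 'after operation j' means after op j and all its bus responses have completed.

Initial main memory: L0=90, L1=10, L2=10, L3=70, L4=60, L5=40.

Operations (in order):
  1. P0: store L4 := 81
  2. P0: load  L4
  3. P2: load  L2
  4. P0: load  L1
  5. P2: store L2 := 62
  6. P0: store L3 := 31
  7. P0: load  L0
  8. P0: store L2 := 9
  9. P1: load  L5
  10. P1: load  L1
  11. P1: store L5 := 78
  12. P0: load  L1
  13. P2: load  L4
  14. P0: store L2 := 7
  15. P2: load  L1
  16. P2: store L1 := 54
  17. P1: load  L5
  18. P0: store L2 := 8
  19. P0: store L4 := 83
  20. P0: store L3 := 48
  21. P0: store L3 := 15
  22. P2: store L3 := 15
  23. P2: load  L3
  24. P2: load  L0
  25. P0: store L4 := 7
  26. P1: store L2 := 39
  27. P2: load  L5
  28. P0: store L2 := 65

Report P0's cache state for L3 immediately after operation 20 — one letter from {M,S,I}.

state = M

1. P0: store L4 := 81  bus=[BusRdX]  L4: P0=M P1=I P2=I  mem[L4]=60
2. P0: load  L4  bus=[-]  L4: P0=M P1=I P2=I  mem[L4]=60
3. P2: load  L2  bus=[BusRd]  L2: P0=I P1=I P2=S  mem[L2]=10
4. P0: load  L1  bus=[BusRd]  L1: P0=S P1=I P2=I  mem[L1]=10
5. P2: store L2 := 62  bus=[BusRdX]  L2: P0=I P1=I P2=M  mem[L2]=10
6. P0: store L3 := 31  bus=[BusRdX]  L3: P0=M P1=I P2=I  mem[L3]=70
7. P0: load  L0  bus=[BusRd]  L0: P0=S P1=I P2=I  mem[L0]=90
8. P0: store L2 := 9  bus=[BusRdX,Flush]  L2: P0=M P1=I P2=I  mem[L2]=62
9. P1: load  L5  bus=[BusRd]  L5: P0=I P1=S P2=I  mem[L5]=40
10. P1: load  L1  bus=[BusRd]  L1: P0=S P1=S P2=I  mem[L1]=10
11. P1: store L5 := 78  bus=[BusRdX]  L5: P0=I P1=M P2=I  mem[L5]=40
12. P0: load  L1  bus=[-]  L1: P0=S P1=S P2=I  mem[L1]=10
13. P2: load  L4  bus=[BusRd,Flush]  L4: P0=S P1=I P2=S  mem[L4]=81
14. P0: store L2 := 7  bus=[-]  L2: P0=M P1=I P2=I  mem[L2]=62
15. P2: load  L1  bus=[BusRd]  L1: P0=S P1=S P2=S  mem[L1]=10
16. P2: store L1 := 54  bus=[BusRdX]  L1: P0=I P1=I P2=M  mem[L1]=10
17. P1: load  L5  bus=[-]  L5: P0=I P1=M P2=I  mem[L5]=40
18. P0: store L2 := 8  bus=[-]  L2: P0=M P1=I P2=I  mem[L2]=62
19. P0: store L4 := 83  bus=[BusRdX]  L4: P0=M P1=I P2=I  mem[L4]=81
20. P0: store L3 := 48  bus=[-]  L3: P0=M P1=I P2=I  mem[L3]=70
21. P0: store L3 := 15  bus=[-]  L3: P0=M P1=I P2=I  mem[L3]=70
22. P2: store L3 := 15  bus=[BusRdX,Flush]  L3: P0=I P1=I P2=M  mem[L3]=15
23. P2: load  L3  bus=[-]  L3: P0=I P1=I P2=M  mem[L3]=15
24. P2: load  L0  bus=[BusRd]  L0: P0=S P1=I P2=S  mem[L0]=90
25. P0: store L4 := 7  bus=[-]  L4: P0=M P1=I P2=I  mem[L4]=81
26. P1: store L2 := 39  bus=[BusRdX,Flush]  L2: P0=I P1=M P2=I  mem[L2]=8
27. P2: load  L5  bus=[BusRd,Flush]  L5: P0=I P1=S P2=S  mem[L5]=78
28. P0: store L2 := 65  bus=[BusRdX,Flush]  L2: P0=M P1=I P2=I  mem[L2]=39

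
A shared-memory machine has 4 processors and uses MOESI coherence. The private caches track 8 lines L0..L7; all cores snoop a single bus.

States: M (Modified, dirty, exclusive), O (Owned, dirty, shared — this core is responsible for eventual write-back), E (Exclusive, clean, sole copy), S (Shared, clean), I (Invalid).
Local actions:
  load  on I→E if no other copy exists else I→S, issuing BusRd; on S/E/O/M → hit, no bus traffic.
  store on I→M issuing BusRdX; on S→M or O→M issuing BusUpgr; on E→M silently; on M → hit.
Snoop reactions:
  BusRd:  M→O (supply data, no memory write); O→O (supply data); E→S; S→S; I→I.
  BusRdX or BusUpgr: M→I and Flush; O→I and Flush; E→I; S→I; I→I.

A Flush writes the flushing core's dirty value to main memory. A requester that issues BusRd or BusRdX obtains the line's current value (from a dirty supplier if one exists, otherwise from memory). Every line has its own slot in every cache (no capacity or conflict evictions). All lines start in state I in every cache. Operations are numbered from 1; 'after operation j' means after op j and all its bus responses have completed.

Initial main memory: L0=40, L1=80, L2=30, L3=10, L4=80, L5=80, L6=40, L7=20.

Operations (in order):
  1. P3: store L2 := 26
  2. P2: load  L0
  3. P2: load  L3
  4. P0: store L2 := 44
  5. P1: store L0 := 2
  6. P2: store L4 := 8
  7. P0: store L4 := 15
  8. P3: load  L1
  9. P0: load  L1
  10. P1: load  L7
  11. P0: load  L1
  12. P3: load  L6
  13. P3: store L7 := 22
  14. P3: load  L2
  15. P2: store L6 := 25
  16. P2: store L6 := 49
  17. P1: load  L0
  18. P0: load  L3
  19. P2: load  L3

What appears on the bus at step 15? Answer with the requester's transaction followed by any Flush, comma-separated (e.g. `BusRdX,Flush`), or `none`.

bus = BusRdX

[1] P3: store L2 := 26 | P0:I, P1:I, P2:I, P3:M(26) | bus: BusRdX
[2] P2: load  L0 | P0:I, P1:I, P2:E(40), P3:I | bus: BusRd
[3] P2: load  L3 | P0:I, P1:I, P2:E(10), P3:I | bus: BusRd
[4] P0: store L2 := 44 | P0:M(44), P1:I, P2:I, P3:I | bus: BusRdX,Flush
[5] P1: store L0 := 2 | P0:I, P1:M(2), P2:I, P3:I | bus: BusRdX
[6] P2: store L4 := 8 | P0:I, P1:I, P2:M(8), P3:I | bus: BusRdX
[7] P0: store L4 := 15 | P0:M(15), P1:I, P2:I, P3:I | bus: BusRdX,Flush
[8] P3: load  L1 | P0:I, P1:I, P2:I, P3:E(80) | bus: BusRd
[9] P0: load  L1 | P0:S(80), P1:I, P2:I, P3:S(80) | bus: BusRd
[10] P1: load  L7 | P0:I, P1:E(20), P2:I, P3:I | bus: BusRd
[11] P0: load  L1 | P0:S(80), P1:I, P2:I, P3:S(80) | bus: none
[12] P3: load  L6 | P0:I, P1:I, P2:I, P3:E(40) | bus: BusRd
[13] P3: store L7 := 22 | P0:I, P1:I, P2:I, P3:M(22) | bus: BusRdX
[14] P3: load  L2 | P0:O(44), P1:I, P2:I, P3:S(44) | bus: BusRd
[15] P2: store L6 := 25 | P0:I, P1:I, P2:M(25), P3:I | bus: BusRdX
[16] P2: store L6 := 49 | P0:I, P1:I, P2:M(49), P3:I | bus: none
[17] P1: load  L0 | P0:I, P1:M(2), P2:I, P3:I | bus: none
[18] P0: load  L3 | P0:S(10), P1:I, P2:S(10), P3:I | bus: BusRd
[19] P2: load  L3 | P0:S(10), P1:I, P2:S(10), P3:I | bus: none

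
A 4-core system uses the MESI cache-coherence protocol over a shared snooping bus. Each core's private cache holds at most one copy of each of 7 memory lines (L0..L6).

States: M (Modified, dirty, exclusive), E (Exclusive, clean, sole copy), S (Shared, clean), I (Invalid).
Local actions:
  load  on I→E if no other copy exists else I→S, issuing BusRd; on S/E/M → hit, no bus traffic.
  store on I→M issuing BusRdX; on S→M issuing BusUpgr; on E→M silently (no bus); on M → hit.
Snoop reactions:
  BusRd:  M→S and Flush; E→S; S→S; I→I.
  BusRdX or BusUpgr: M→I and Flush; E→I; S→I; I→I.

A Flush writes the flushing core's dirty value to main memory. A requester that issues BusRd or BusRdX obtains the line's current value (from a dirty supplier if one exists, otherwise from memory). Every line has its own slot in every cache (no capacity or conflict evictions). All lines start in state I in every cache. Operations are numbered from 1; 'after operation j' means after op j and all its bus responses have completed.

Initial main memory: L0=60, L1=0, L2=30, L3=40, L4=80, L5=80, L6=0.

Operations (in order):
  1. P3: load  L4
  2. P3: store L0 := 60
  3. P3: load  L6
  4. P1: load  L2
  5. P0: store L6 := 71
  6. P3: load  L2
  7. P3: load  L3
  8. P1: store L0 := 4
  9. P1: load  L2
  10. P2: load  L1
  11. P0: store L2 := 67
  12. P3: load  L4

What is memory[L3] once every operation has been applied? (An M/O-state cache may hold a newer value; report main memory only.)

1. P3: load  L4  bus=[BusRd]  L4: P0=I P1=I P2=I P3=E  mem[L4]=80
2. P3: store L0 := 60  bus=[BusRdX]  L0: P0=I P1=I P2=I P3=M  mem[L0]=60
3. P3: load  L6  bus=[BusRd]  L6: P0=I P1=I P2=I P3=E  mem[L6]=0
4. P1: load  L2  bus=[BusRd]  L2: P0=I P1=E P2=I P3=I  mem[L2]=30
5. P0: store L6 := 71  bus=[BusRdX]  L6: P0=M P1=I P2=I P3=I  mem[L6]=0
6. P3: load  L2  bus=[BusRd]  L2: P0=I P1=S P2=I P3=S  mem[L2]=30
7. P3: load  L3  bus=[BusRd]  L3: P0=I P1=I P2=I P3=E  mem[L3]=40
8. P1: store L0 := 4  bus=[BusRdX,Flush]  L0: P0=I P1=M P2=I P3=I  mem[L0]=60
9. P1: load  L2  bus=[-]  L2: P0=I P1=S P2=I P3=S  mem[L2]=30
10. P2: load  L1  bus=[BusRd]  L1: P0=I P1=I P2=E P3=I  mem[L1]=0
11. P0: store L2 := 67  bus=[BusRdX]  L2: P0=M P1=I P2=I P3=I  mem[L2]=30
12. P3: load  L4  bus=[-]  L4: P0=I P1=I P2=I P3=E  mem[L4]=80

memory[L3] = 40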